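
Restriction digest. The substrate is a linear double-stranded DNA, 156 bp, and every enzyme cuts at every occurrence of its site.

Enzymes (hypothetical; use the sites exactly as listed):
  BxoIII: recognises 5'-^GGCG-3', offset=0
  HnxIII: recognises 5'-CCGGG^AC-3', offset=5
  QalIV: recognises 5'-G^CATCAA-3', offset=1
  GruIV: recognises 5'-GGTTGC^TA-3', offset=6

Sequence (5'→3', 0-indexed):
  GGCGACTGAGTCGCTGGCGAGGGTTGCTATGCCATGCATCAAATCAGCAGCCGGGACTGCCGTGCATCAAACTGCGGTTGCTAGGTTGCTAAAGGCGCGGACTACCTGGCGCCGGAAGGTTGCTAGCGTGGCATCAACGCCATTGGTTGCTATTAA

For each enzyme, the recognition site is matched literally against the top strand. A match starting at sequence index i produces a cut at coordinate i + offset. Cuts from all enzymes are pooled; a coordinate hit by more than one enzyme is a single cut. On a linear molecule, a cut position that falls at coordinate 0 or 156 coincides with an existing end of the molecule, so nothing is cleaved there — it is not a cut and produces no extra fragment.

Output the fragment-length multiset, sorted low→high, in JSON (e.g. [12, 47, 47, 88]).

Scan for sites:
  BxoIII (GGCG, off=0): starts [0, 15, 93, 107] → cuts [15, 93, 107] (position 0 is a terminus of the linear molecule — no cut)
  HnxIII (CCGGGAC, off=5): starts [50] → cuts [55]
  QalIV (GCATCAA, off=1): starts [35, 63, 130] → cuts [36, 64, 131]
  GruIV (GGTTGCTA, off=6): starts [21, 75, 83, 117, 144] → cuts [27, 81, 89, 123, 150]

Pooled cuts: [15, 27, 36, 55, 64, 81, 89, 93, 107, 123, 131, 150]

Fragment lengths:
  [0,15): 15 bp
  [15,27): 12 bp
  [27,36): 9 bp
  [36,55): 19 bp
  [55,64): 9 bp
  [64,81): 17 bp
  [81,89): 8 bp
  [89,93): 4 bp
  [93,107): 14 bp
  [107,123): 16 bp
  [123,131): 8 bp
  [131,150): 19 bp
  [150,156): 6 bp

[4,6,8,8,9,9,12,14,15,16,17,19,19]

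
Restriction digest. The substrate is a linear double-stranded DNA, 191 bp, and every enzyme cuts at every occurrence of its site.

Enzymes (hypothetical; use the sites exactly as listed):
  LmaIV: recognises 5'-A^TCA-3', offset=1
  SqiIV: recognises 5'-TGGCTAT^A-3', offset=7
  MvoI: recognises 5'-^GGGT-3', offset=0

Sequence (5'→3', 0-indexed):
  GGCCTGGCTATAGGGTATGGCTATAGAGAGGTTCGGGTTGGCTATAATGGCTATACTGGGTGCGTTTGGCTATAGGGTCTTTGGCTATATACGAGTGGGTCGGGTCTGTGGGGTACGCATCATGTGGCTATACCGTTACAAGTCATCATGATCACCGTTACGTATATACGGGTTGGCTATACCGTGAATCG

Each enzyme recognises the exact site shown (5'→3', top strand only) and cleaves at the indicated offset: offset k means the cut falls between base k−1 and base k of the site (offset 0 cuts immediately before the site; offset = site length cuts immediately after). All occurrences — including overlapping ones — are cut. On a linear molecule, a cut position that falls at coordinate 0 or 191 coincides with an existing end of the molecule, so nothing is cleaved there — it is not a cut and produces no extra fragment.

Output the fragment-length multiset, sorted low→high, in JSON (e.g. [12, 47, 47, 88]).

[1,1,3,5,6,8,9,9,9,10,11,11,11,11,12,12,14,14,16,18]

Site scan:
  LmaIV ATCA/1: at [118, 144, 150] ⇒ [119, 145, 151]
  SqiIV TGGCTATA/7: at [4, 17, 38, 47, 66, 81, 124, 173] ⇒ [11, 24, 45, 54, 73, 88, 131, 180]
  MvoI GGGT/0: at [12, 34, 57, 74, 96, 101, 110, 169] ⇒ [12, 34, 57, 74, 96, 101, 110, 169]

All cut coordinates (distinct, sorted): [11, 12, 24, 34, 45, 54, 57, 73, 74, 88, 96, 101, 110, 119, 131, 145, 151, 169, 180]

Fragments:
  [0,11): 11 bp
  [11,12): 1 bp
  [12,24): 12 bp
  [24,34): 10 bp
  [34,45): 11 bp
  [45,54): 9 bp
  [54,57): 3 bp
  [57,73): 16 bp
  [73,74): 1 bp
  [74,88): 14 bp
  [88,96): 8 bp
  [96,101): 5 bp
  [101,110): 9 bp
  [110,119): 9 bp
  [119,131): 12 bp
  [131,145): 14 bp
  [145,151): 6 bp
  [151,169): 18 bp
  [169,180): 11 bp
  [180,191): 11 bp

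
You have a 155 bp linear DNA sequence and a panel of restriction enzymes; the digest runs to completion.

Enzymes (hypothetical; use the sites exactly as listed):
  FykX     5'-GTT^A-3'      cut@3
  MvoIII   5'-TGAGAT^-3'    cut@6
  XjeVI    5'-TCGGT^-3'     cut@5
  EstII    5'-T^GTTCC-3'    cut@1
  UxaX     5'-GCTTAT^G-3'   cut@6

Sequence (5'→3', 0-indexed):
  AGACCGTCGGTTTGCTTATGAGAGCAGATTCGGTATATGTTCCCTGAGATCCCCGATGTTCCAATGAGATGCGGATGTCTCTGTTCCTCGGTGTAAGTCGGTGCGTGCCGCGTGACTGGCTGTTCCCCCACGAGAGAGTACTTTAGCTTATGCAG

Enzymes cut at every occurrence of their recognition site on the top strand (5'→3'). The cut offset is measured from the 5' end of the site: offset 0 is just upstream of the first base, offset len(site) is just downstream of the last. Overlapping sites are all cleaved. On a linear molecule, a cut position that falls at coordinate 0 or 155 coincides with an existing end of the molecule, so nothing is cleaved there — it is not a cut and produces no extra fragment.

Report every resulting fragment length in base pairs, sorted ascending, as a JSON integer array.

Scan for sites:
  FykX (GTTA, off=3): no sites
  MvoIII TGAGAT/6: at [44, 64] ⇒ [50, 70]
  XjeVI TCGGT/5: at [6, 29, 87, 97] ⇒ [11, 34, 92, 102]
  EstII TGTTCC/1: at [37, 56, 81, 120] ⇒ [38, 57, 82, 121]
  UxaX GCTTATG/6: at [13, 145] ⇒ [19, 151]

Pooled cuts: [11, 19, 34, 38, 50, 57, 70, 82, 92, 102, 121, 151]

Fragment lengths:
  [0,11): 11 bp
  [11,19): 8 bp
  [19,34): 15 bp
  [34,38): 4 bp
  [38,50): 12 bp
  [50,57): 7 bp
  [57,70): 13 bp
  [70,82): 12 bp
  [82,92): 10 bp
  [92,102): 10 bp
  [102,121): 19 bp
  [121,151): 30 bp
  [151,155): 4 bp

[4,4,7,8,10,10,11,12,12,13,15,19,30]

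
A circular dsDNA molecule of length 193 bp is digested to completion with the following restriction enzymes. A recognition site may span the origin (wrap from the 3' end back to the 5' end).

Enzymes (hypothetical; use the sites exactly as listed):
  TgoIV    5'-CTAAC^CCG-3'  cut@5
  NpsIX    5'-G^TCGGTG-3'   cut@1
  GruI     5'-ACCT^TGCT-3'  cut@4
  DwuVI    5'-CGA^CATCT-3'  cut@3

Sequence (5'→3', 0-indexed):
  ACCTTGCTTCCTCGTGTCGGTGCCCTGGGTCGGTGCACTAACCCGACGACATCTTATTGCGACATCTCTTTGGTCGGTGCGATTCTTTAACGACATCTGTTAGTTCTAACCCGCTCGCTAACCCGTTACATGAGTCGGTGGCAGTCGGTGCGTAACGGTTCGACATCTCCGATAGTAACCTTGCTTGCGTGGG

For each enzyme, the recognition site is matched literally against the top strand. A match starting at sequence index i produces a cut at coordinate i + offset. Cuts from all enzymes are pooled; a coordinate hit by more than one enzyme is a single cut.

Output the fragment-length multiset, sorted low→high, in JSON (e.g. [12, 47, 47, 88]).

Scan for sites:
  TgoIV (CTAACCCG, off=5): starts [37, 105, 117] → cuts [42, 110, 122]
  NpsIX (GTCGGTG, off=1): starts [15, 28, 72, 133, 143] → cuts [16, 29, 73, 134, 144]
  GruI (ACCTTGCT, off=4): starts [0, 177] → cuts [4, 181]
  DwuVI (CGACATCT, off=3): starts [46, 59, 90, 160] → cuts [49, 62, 93, 163]

All cut coordinates (distinct, sorted): [4, 16, 29, 42, 49, 62, 73, 93, 110, 122, 134, 144, 163, 181]

Fragments:
  4→16: 12 bp
  16→29: 13 bp
  29→42: 13 bp
  42→49: 7 bp
  49→62: 13 bp
  62→73: 11 bp
  73→93: 20 bp
  93→110: 17 bp
  110→122: 12 bp
  122→134: 12 bp
  134→144: 10 bp
  144→163: 19 bp
  163→181: 18 bp
  181→4 (wrap): 193-181+4 = 16 bp

[7,10,11,12,12,12,13,13,13,16,17,18,19,20]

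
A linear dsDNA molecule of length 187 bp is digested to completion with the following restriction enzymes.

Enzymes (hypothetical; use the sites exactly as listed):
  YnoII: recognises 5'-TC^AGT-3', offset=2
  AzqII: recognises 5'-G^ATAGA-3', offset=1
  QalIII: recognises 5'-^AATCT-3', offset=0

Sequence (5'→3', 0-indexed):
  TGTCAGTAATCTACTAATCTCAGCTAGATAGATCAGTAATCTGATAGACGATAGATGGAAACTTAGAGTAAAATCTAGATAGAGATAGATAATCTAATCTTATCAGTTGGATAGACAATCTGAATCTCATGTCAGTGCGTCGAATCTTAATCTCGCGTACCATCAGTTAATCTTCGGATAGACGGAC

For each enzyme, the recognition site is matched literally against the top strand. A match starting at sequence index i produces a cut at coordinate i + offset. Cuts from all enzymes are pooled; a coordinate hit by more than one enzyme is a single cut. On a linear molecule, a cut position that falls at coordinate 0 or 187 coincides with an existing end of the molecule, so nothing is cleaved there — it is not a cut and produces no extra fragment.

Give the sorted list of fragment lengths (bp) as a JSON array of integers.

[3,3,4,4,5,6,6,6,6,6,6,6,7,7,7,8,9,9,9,10,11,12,16,21]

Per-enzyme occurrences:
  YnoII TCAGT/2: at [2, 32, 102, 131, 162] ⇒ [4, 34, 104, 133, 164]
  AzqII GATAGA/1: at [26, 42, 49, 77, 83, 109, 176] ⇒ [27, 43, 50, 78, 84, 110, 177]
  QalIII AATCT/0: at [7, 15, 37, 71, 90, 95, 116, 122, 142, 148, 168] ⇒ [7, 15, 37, 71, 90, 95, 116, 122, 142, 148, 168]

All cut coordinates (distinct, sorted): [4, 7, 15, 27, 34, 37, 43, 50, 71, 78, 84, 90, 95, 104, 110, 116, 122, 133, 142, 148, 164, 168, 177]

Fragments:
  [0,4): 4 bp
  [4,7): 3 bp
  [7,15): 8 bp
  [15,27): 12 bp
  [27,34): 7 bp
  [34,37): 3 bp
  [37,43): 6 bp
  [43,50): 7 bp
  [50,71): 21 bp
  [71,78): 7 bp
  [78,84): 6 bp
  [84,90): 6 bp
  [90,95): 5 bp
  [95,104): 9 bp
  [104,110): 6 bp
  [110,116): 6 bp
  [116,122): 6 bp
  [122,133): 11 bp
  [133,142): 9 bp
  [142,148): 6 bp
  [148,164): 16 bp
  [164,168): 4 bp
  [168,177): 9 bp
  [177,187): 10 bp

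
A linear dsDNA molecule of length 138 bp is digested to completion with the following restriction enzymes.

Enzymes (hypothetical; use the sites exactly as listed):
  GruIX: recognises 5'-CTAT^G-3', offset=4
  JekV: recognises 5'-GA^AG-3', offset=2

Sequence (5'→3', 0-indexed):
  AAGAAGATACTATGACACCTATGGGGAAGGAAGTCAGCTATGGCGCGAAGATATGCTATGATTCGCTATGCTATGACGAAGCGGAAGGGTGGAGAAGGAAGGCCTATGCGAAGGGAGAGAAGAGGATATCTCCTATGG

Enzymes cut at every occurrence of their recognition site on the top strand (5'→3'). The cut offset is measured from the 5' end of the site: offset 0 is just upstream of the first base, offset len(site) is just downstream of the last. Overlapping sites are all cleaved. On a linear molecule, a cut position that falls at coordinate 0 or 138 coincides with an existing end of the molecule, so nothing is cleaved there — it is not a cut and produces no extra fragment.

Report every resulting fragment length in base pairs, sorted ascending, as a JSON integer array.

Site scan:
  GruIX CTATG/4: at [9, 18, 37, 55, 65, 70, 103, 132] ⇒ [13, 22, 41, 59, 69, 74, 107, 136]
  JekV GAAG/2: at [2, 25, 29, 46, 77, 83, 93, 97, 109, 118] ⇒ [4, 27, 31, 48, 79, 85, 95, 99, 111, 120]

Pooled cuts: [4, 13, 22, 27, 31, 41, 48, 59, 69, 74, 79, 85, 95, 99, 107, 111, 120, 136]

Fragments:
  [0,4): 4 bp
  [4,13): 9 bp
  [13,22): 9 bp
  [22,27): 5 bp
  [27,31): 4 bp
  [31,41): 10 bp
  [41,48): 7 bp
  [48,59): 11 bp
  [59,69): 10 bp
  [69,74): 5 bp
  [74,79): 5 bp
  [79,85): 6 bp
  [85,95): 10 bp
  [95,99): 4 bp
  [99,107): 8 bp
  [107,111): 4 bp
  [111,120): 9 bp
  [120,136): 16 bp
  [136,138): 2 bp

[2,4,4,4,4,5,5,5,6,7,8,9,9,9,10,10,10,11,16]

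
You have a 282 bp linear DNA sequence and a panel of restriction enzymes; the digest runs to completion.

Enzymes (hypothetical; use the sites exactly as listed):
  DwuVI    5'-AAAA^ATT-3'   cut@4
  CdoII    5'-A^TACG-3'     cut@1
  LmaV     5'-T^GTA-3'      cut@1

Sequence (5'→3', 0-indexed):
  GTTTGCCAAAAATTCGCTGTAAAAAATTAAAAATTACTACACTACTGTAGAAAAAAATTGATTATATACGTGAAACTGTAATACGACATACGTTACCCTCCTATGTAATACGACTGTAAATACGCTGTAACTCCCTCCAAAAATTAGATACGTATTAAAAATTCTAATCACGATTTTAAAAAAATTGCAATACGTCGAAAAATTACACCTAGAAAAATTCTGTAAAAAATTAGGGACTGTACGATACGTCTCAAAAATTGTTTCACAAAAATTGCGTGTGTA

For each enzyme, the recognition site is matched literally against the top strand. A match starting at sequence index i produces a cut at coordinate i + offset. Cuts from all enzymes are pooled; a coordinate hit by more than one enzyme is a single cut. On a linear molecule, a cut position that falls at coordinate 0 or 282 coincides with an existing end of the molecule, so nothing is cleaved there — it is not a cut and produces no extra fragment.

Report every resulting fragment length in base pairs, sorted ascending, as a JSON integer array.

[3,4,4,5,5,6,6,6,7,7,7,7,7,7,7,9,10,10,10,11,11,11,12,12,14,14,15,16,16,23]

Scan for sites:
  DwuVI AAAAATT/4: at [7, 21, 28, 52, 138, 156, 179, 197, 212, 224, 252, 266] ⇒ [11, 25, 32, 56, 142, 160, 183, 201, 216, 228, 256, 270]
  CdoII ATACG/1: at [65, 80, 87, 107, 119, 147, 189, 243] ⇒ [66, 81, 88, 108, 120, 148, 190, 244]
  LmaV TGTA/1: at [17, 45, 76, 103, 114, 125, 220, 237, 278] ⇒ [18, 46, 77, 104, 115, 126, 221, 238, 279]

All cut coordinates (distinct, sorted): [11, 18, 25, 32, 46, 56, 66, 77, 81, 88, 104, 108, 115, 120, 126, 142, 148, 160, 183, 190, 201, 216, 221, 228, 238, 244, 256, 270, 279]

Fragments:
  [0,11): 11 bp
  [11,18): 7 bp
  [18,25): 7 bp
  [25,32): 7 bp
  [32,46): 14 bp
  [46,56): 10 bp
  [56,66): 10 bp
  [66,77): 11 bp
  [77,81): 4 bp
  [81,88): 7 bp
  [88,104): 16 bp
  [104,108): 4 bp
  [108,115): 7 bp
  [115,120): 5 bp
  [120,126): 6 bp
  [126,142): 16 bp
  [142,148): 6 bp
  [148,160): 12 bp
  [160,183): 23 bp
  [183,190): 7 bp
  [190,201): 11 bp
  [201,216): 15 bp
  [216,221): 5 bp
  [221,228): 7 bp
  [228,238): 10 bp
  [238,244): 6 bp
  [244,256): 12 bp
  [256,270): 14 bp
  [270,279): 9 bp
  [279,282): 3 bp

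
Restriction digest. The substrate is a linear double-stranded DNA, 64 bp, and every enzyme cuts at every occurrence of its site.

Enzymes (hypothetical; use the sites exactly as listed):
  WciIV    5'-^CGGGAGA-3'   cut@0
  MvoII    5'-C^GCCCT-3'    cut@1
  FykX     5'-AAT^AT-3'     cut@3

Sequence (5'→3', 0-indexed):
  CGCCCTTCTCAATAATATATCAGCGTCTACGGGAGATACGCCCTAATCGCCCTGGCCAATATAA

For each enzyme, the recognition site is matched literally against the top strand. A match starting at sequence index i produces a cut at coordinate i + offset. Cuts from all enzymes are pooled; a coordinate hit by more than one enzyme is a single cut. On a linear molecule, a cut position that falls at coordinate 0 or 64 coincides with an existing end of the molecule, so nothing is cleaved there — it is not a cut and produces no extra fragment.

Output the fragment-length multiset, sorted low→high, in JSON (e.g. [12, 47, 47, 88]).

[1,4,9,10,12,13,15]

Per-enzyme occurrences:
  WciIV CGGGAGA/0: at [29] ⇒ [29]
  MvoII CGCCCT/1: at [0, 38, 47] ⇒ [1, 39, 48]
  FykX AATAT/3: at [13, 57] ⇒ [16, 60]

Pooled cuts: [1, 16, 29, 39, 48, 60]

Fragment lengths:
  [0,1): 1 bp
  [1,16): 15 bp
  [16,29): 13 bp
  [29,39): 10 bp
  [39,48): 9 bp
  [48,60): 12 bp
  [60,64): 4 bp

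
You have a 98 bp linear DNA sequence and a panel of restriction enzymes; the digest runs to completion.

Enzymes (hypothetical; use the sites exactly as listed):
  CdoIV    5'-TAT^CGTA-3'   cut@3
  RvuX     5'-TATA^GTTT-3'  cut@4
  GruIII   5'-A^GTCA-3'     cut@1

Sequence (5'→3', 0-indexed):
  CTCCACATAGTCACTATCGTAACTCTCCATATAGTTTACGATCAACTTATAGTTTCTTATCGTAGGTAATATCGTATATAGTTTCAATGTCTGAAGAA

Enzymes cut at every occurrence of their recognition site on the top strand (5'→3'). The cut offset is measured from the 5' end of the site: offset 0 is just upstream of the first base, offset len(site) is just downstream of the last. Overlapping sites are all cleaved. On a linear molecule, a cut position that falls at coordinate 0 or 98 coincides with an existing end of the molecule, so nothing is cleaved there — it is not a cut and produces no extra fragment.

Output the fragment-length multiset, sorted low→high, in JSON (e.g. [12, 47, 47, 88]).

Per-enzyme occurrences:
  CdoIV TATCGTA/3: at [14, 57, 69] ⇒ [17, 60, 72]
  RvuX TATAGTTT/4: at [29, 47, 76] ⇒ [33, 51, 80]
  GruIII AGTCA/1: at [8] ⇒ [9]

All cut coordinates (distinct, sorted): [9, 17, 33, 51, 60, 72, 80]

Fragments:
  [0,9): 9 bp
  [9,17): 8 bp
  [17,33): 16 bp
  [33,51): 18 bp
  [51,60): 9 bp
  [60,72): 12 bp
  [72,80): 8 bp
  [80,98): 18 bp

[8,8,9,9,12,16,18,18]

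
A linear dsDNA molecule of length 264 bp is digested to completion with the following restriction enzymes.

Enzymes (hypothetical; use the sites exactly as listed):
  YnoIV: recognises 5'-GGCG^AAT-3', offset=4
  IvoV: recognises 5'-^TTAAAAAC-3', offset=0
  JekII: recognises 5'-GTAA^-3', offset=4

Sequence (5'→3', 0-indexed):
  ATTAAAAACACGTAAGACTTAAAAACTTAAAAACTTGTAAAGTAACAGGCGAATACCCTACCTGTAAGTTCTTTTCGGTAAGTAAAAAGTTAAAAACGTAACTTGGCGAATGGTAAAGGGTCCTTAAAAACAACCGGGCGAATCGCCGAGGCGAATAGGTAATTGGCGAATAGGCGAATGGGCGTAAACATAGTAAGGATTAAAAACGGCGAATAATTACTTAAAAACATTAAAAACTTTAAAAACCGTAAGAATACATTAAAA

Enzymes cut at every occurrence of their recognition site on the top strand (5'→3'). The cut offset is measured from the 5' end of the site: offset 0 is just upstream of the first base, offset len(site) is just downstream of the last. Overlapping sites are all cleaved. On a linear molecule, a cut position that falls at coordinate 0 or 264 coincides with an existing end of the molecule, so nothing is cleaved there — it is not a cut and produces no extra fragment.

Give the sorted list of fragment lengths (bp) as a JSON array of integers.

Per-enzyme occurrences:
  YnoIV (GGCGAAT, off=4): starts [47, 104, 136, 149, 164, 172, 207] → cuts [51, 108, 140, 153, 168, 176, 211]
  IvoV (TTAAAAAC, off=0): starts [1, 18, 26, 89, 123, 199, 220, 229, 238] → cuts [1, 18, 26, 89, 123, 199, 220, 229, 238]
  JekII (GTAA, off=4): starts [11, 36, 41, 63, 77, 81, 97, 112, 158, 183, 192, 247] → cuts [15, 40, 45, 67, 81, 85, 101, 116, 162, 187, 196, 251]

Pooled cuts: [1, 15, 18, 26, 40, 45, 51, 67, 81, 85, 89, 101, 108, 116, 123, 140, 153, 162, 168, 176, 187, 196, 199, 211, 220, 229, 238, 251]

Fragment lengths:
  [0,1): 1 bp
  [1,15): 14 bp
  [15,18): 3 bp
  [18,26): 8 bp
  [26,40): 14 bp
  [40,45): 5 bp
  [45,51): 6 bp
  [51,67): 16 bp
  [67,81): 14 bp
  [81,85): 4 bp
  [85,89): 4 bp
  [89,101): 12 bp
  [101,108): 7 bp
  [108,116): 8 bp
  [116,123): 7 bp
  [123,140): 17 bp
  [140,153): 13 bp
  [153,162): 9 bp
  [162,168): 6 bp
  [168,176): 8 bp
  [176,187): 11 bp
  [187,196): 9 bp
  [196,199): 3 bp
  [199,211): 12 bp
  [211,220): 9 bp
  [220,229): 9 bp
  [229,238): 9 bp
  [238,251): 13 bp
  [251,264): 13 bp

[1,3,3,4,4,5,6,6,7,7,8,8,8,9,9,9,9,9,11,12,12,13,13,13,14,14,14,16,17]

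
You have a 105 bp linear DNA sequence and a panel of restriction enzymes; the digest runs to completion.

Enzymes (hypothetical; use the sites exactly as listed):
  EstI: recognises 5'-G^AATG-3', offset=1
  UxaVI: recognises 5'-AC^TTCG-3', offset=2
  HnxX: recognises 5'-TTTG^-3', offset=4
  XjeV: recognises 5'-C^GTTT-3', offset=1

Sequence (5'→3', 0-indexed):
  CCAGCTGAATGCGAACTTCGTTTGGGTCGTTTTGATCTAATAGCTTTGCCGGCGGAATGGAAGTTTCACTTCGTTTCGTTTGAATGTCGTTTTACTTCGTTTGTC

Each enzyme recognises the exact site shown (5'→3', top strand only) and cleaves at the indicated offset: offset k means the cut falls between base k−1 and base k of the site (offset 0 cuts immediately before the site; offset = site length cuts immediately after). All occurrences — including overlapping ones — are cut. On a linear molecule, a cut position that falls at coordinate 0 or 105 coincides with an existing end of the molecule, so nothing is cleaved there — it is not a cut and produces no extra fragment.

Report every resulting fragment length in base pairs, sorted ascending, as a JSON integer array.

Site scan:
  EstI (GAATG, off=1): starts [6, 54, 81] → cuts [7, 55, 82]
  UxaVI (ACTTCG, off=2): starts [14, 67, 93] → cuts [16, 69, 95]
  HnxX (TTTG, off=4): starts [20, 30, 44, 78, 99] → cuts [24, 34, 48, 82, 103]
  XjeV (CGTTT, off=1): starts [18, 27, 71, 76, 87, 97] → cuts [19, 28, 72, 77, 88, 98]

Pooled cuts: [7, 16, 19, 24, 28, 34, 48, 55, 69, 72, 77, 82, 88, 95, 98, 103]

Fragments:
  [0,7): 7 bp
  [7,16): 9 bp
  [16,19): 3 bp
  [19,24): 5 bp
  [24,28): 4 bp
  [28,34): 6 bp
  [34,48): 14 bp
  [48,55): 7 bp
  [55,69): 14 bp
  [69,72): 3 bp
  [72,77): 5 bp
  [77,82): 5 bp
  [82,88): 6 bp
  [88,95): 7 bp
  [95,98): 3 bp
  [98,103): 5 bp
  [103,105): 2 bp

[2,3,3,3,4,5,5,5,5,6,6,7,7,7,9,14,14]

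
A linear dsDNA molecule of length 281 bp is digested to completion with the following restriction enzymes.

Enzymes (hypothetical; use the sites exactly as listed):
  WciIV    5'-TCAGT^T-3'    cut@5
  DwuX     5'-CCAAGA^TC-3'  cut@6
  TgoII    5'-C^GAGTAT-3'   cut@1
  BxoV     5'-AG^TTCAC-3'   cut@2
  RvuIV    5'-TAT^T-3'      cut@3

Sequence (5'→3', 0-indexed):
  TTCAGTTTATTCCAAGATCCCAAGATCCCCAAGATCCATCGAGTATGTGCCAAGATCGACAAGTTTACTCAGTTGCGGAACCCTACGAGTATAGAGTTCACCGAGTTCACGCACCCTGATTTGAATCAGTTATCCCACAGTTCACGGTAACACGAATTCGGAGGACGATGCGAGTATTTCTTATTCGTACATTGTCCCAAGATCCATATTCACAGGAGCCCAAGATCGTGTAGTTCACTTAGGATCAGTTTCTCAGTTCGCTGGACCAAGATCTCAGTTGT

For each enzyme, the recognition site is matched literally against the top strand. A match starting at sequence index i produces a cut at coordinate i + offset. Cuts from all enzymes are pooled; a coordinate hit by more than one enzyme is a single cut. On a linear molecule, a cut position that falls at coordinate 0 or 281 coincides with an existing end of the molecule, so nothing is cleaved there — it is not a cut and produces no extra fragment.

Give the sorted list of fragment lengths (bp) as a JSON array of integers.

Site scan:
  WciIV (TCAGTT, off=5): starts [1, 68, 125, 244, 252, 273] → cuts [6, 73, 130, 249, 257, 278]
  DwuX (CCAAGATC, off=6): starts [11, 19, 28, 49, 196, 219, 265] → cuts [17, 25, 34, 55, 202, 225, 271]
  TgoII (CGAGTAT, off=1): starts [39, 85, 170] → cuts [40, 86, 171]
  BxoV (AGTTCAC, off=2): starts [94, 103, 138, 231] → cuts [96, 105, 140, 233]
  RvuIV (TATT, off=3): starts [7, 174, 181, 206] → cuts [10, 177, 184, 209]

All cut coordinates (distinct, sorted): [6, 10, 17, 25, 34, 40, 55, 73, 86, 96, 105, 130, 140, 171, 177, 184, 202, 209, 225, 233, 249, 257, 271, 278]

Fragments:
  [0,6): 6 bp
  [6,10): 4 bp
  [10,17): 7 bp
  [17,25): 8 bp
  [25,34): 9 bp
  [34,40): 6 bp
  [40,55): 15 bp
  [55,73): 18 bp
  [73,86): 13 bp
  [86,96): 10 bp
  [96,105): 9 bp
  [105,130): 25 bp
  [130,140): 10 bp
  [140,171): 31 bp
  [171,177): 6 bp
  [177,184): 7 bp
  [184,202): 18 bp
  [202,209): 7 bp
  [209,225): 16 bp
  [225,233): 8 bp
  [233,249): 16 bp
  [249,257): 8 bp
  [257,271): 14 bp
  [271,278): 7 bp
  [278,281): 3 bp

[3,4,6,6,6,7,7,7,7,8,8,8,9,9,10,10,13,14,15,16,16,18,18,25,31]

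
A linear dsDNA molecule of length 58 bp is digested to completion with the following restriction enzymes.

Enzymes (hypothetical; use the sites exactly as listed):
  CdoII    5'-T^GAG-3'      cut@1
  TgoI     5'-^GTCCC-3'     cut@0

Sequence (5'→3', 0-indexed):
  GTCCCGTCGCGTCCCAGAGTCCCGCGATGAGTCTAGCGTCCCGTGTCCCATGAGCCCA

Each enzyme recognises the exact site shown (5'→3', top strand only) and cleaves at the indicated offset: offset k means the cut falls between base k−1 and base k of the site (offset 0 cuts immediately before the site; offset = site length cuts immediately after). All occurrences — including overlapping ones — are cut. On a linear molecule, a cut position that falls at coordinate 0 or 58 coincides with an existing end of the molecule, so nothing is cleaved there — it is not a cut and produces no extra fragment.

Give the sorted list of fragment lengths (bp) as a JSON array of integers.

[7,7,7,8,9,10,10]

Scan for sites:
  CdoII (TGAG, off=1): starts [27, 50] → cuts [28, 51]
  TgoI (GTCCC, off=0): starts [0, 10, 18, 37, 44] → cuts [10, 18, 37, 44] (position 0 is a terminus of the linear molecule — no cut)

All cut coordinates (distinct, sorted): [10, 18, 28, 37, 44, 51]

Fragments:
  [0,10): 10 bp
  [10,18): 8 bp
  [18,28): 10 bp
  [28,37): 9 bp
  [37,44): 7 bp
  [44,51): 7 bp
  [51,58): 7 bp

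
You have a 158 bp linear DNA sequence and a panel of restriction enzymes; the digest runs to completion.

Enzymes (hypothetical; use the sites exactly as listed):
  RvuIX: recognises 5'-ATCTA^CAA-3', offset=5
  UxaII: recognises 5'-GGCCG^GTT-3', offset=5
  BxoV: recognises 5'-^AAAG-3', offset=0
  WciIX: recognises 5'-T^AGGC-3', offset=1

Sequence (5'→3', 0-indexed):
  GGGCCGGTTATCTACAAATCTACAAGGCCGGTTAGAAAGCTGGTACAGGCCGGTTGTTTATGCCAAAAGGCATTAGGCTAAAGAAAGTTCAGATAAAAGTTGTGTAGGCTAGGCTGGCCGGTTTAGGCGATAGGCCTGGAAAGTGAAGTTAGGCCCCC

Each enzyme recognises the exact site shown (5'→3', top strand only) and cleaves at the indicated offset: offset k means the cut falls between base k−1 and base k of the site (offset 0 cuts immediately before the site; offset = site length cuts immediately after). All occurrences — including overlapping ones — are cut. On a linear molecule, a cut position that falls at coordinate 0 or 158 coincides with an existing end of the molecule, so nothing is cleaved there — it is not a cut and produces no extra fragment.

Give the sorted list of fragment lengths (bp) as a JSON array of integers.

Per-enzyme occurrences:
  RvuIX (ATCTACAA, off=5): starts [9, 17] → cuts [14, 22]
  UxaII (GGCCGGTT, off=5): starts [1, 25, 47, 115] → cuts [6, 30, 52, 120]
  BxoV (AAAG, off=0): starts [35, 65, 79, 83, 95, 139] → cuts [35, 65, 79, 83, 95, 139]
  WciIX (TAGGC, off=1): starts [73, 104, 109, 123, 130, 149] → cuts [74, 105, 110, 124, 131, 150]

All cut coordinates (distinct, sorted): [6, 14, 22, 30, 35, 52, 65, 74, 79, 83, 95, 105, 110, 120, 124, 131, 139, 150]

Fragments:
  [0,6): 6 bp
  [6,14): 8 bp
  [14,22): 8 bp
  [22,30): 8 bp
  [30,35): 5 bp
  [35,52): 17 bp
  [52,65): 13 bp
  [65,74): 9 bp
  [74,79): 5 bp
  [79,83): 4 bp
  [83,95): 12 bp
  [95,105): 10 bp
  [105,110): 5 bp
  [110,120): 10 bp
  [120,124): 4 bp
  [124,131): 7 bp
  [131,139): 8 bp
  [139,150): 11 bp
  [150,158): 8 bp

[4,4,5,5,5,6,7,8,8,8,8,8,9,10,10,11,12,13,17]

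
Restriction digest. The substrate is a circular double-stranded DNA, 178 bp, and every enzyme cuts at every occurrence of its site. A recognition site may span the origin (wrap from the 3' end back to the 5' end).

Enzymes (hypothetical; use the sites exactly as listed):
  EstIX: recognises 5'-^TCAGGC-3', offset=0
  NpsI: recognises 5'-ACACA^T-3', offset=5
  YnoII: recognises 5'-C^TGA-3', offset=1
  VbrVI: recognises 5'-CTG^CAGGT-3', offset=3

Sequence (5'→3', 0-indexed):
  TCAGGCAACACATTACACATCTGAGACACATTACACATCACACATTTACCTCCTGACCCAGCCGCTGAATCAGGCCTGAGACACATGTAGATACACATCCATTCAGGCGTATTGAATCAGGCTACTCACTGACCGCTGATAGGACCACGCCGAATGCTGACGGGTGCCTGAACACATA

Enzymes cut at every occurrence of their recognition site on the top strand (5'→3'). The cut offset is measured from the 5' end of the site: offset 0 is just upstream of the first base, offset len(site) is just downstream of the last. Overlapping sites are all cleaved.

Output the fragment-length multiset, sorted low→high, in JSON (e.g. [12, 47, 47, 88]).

Per-enzyme occurrences:
  EstIX (TCAGGC, off=0): starts [0, 69, 102, 116] → cuts [0, 69, 102, 116]
  NpsI (ACACAT, off=5): starts [7, 14, 25, 32, 39, 80, 92, 171] → cuts [12, 19, 30, 37, 44, 85, 97, 176]
  YnoII (CTGA, off=1): starts [20, 52, 64, 75, 128, 135, 156, 167] → cuts [21, 53, 65, 76, 129, 136, 157, 168]
  VbrVI (CTGCAGGT, off=3): no sites

Pooled cuts: [0, 12, 19, 21, 30, 37, 44, 53, 65, 69, 76, 85, 97, 102, 116, 129, 136, 157, 168, 176]

Fragment lengths:
  0→12: 12 bp
  12→19: 7 bp
  19→21: 2 bp
  21→30: 9 bp
  30→37: 7 bp
  37→44: 7 bp
  44→53: 9 bp
  53→65: 12 bp
  65→69: 4 bp
  69→76: 7 bp
  76→85: 9 bp
  85→97: 12 bp
  97→102: 5 bp
  102→116: 14 bp
  116→129: 13 bp
  129→136: 7 bp
  136→157: 21 bp
  157→168: 11 bp
  168→176: 8 bp
  176→0 (wrap): 178-176+0 = 2 bp

[2,2,4,5,7,7,7,7,7,8,9,9,9,11,12,12,12,13,14,21]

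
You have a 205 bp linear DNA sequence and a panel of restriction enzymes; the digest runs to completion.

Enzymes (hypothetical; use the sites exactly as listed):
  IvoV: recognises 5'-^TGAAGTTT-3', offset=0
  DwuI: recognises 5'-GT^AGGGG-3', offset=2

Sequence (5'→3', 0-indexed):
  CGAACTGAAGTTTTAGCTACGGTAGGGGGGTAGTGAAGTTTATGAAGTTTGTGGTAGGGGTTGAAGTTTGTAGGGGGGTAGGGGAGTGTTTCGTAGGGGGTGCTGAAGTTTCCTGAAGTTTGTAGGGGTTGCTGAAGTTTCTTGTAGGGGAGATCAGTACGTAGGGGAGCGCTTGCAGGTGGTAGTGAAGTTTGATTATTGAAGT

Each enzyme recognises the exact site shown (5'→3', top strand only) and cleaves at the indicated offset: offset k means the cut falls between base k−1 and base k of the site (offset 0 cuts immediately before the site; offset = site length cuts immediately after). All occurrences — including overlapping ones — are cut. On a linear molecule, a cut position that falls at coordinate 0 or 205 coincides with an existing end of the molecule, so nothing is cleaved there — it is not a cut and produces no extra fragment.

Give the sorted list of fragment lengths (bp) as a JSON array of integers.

Scan for sites:
  IvoV (TGAAGTTT, off=0): starts [5, 33, 42, 61, 103, 113, 132, 185] → cuts [5, 33, 42, 61, 103, 113, 132, 185]
  DwuI (GTAGGGG, off=2): starts [21, 53, 69, 77, 92, 121, 143, 160] → cuts [23, 55, 71, 79, 94, 123, 145, 162]

Pooled cuts: [5, 23, 33, 42, 55, 61, 71, 79, 94, 103, 113, 123, 132, 145, 162, 185]

Fragment lengths:
  [0,5): 5 bp
  [5,23): 18 bp
  [23,33): 10 bp
  [33,42): 9 bp
  [42,55): 13 bp
  [55,61): 6 bp
  [61,71): 10 bp
  [71,79): 8 bp
  [79,94): 15 bp
  [94,103): 9 bp
  [103,113): 10 bp
  [113,123): 10 bp
  [123,132): 9 bp
  [132,145): 13 bp
  [145,162): 17 bp
  [162,185): 23 bp
  [185,205): 20 bp

[5,6,8,9,9,9,10,10,10,10,13,13,15,17,18,20,23]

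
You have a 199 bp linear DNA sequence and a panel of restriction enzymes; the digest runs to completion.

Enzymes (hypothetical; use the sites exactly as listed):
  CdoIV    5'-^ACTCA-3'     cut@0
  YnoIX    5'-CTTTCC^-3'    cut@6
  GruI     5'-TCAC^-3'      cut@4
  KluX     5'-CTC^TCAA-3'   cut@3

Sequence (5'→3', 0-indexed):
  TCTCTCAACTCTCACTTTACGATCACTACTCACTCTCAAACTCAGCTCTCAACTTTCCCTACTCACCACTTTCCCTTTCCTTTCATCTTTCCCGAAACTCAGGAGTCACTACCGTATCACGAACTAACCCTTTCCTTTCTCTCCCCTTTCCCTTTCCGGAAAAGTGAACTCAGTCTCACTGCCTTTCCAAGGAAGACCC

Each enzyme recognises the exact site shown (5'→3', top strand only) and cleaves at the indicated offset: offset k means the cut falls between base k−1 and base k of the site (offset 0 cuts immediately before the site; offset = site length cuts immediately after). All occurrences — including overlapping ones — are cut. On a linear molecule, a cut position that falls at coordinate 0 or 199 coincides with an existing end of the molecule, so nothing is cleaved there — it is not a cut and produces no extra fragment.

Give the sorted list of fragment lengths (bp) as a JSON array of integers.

Scan for sites:
  CdoIV (ACTCA, off=0): starts [27, 39, 60, 96, 167] → cuts [27, 39, 60, 96, 167]
  YnoIX (CTTTCC, off=6): starts [52, 68, 74, 86, 129, 145, 151, 182] → cuts [58, 74, 80, 92, 135, 151, 157, 188]
  GruI (TCAC, off=4): starts [11, 22, 29, 62, 105, 116, 175] → cuts [15, 26, 33, 66, 109, 120, 179]
  KluX (CTCTCAA, off=3): starts [1, 32, 45] → cuts [4, 35, 48]

All cut coordinates (distinct, sorted): [4, 15, 26, 27, 33, 35, 39, 48, 58, 60, 66, 74, 80, 92, 96, 109, 120, 135, 151, 157, 167, 179, 188]

Fragment lengths:
  [0,4): 4 bp
  [4,15): 11 bp
  [15,26): 11 bp
  [26,27): 1 bp
  [27,33): 6 bp
  [33,35): 2 bp
  [35,39): 4 bp
  [39,48): 9 bp
  [48,58): 10 bp
  [58,60): 2 bp
  [60,66): 6 bp
  [66,74): 8 bp
  [74,80): 6 bp
  [80,92): 12 bp
  [92,96): 4 bp
  [96,109): 13 bp
  [109,120): 11 bp
  [120,135): 15 bp
  [135,151): 16 bp
  [151,157): 6 bp
  [157,167): 10 bp
  [167,179): 12 bp
  [179,188): 9 bp
  [188,199): 11 bp

[1,2,2,4,4,4,6,6,6,6,8,9,9,10,10,11,11,11,11,12,12,13,15,16]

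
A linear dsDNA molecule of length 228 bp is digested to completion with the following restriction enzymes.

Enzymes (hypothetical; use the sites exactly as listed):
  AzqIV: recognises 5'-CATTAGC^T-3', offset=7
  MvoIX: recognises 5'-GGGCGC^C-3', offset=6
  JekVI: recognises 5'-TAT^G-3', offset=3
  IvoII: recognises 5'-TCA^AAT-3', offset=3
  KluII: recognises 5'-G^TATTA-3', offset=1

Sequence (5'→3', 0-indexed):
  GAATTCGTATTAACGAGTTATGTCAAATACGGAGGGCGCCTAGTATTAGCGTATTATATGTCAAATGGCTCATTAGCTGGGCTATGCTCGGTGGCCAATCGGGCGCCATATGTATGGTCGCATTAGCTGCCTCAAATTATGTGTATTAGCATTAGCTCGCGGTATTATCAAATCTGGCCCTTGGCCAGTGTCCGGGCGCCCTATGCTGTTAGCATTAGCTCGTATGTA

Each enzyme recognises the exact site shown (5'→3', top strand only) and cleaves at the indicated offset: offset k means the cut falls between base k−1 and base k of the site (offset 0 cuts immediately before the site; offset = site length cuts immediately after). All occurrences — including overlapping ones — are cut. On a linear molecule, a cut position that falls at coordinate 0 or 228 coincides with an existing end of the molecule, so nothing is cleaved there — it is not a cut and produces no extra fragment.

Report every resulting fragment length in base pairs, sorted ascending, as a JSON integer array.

[3,3,4,4,4,4,5,5,6,6,6,7,7,8,8,8,8,12,13,14,14,14,15,21,29]

Per-enzyme occurrences:
  AzqIV CATTAGCT/7: at [70, 120, 149, 212] ⇒ [77, 127, 156, 219]
  MvoIX GGGCGCC/6: at [33, 100, 193] ⇒ [39, 106, 199]
  JekVI TATG/3: at [18, 56, 82, 108, 112, 137, 201, 222] ⇒ [21, 59, 85, 111, 115, 140, 204, 225]
  IvoII TCAAAT/3: at [22, 60, 131, 167] ⇒ [25, 63, 134, 170]
  KluII GTATTA/1: at [6, 42, 50, 142, 161] ⇒ [7, 43, 51, 143, 162]

All cut coordinates (distinct, sorted): [7, 21, 25, 39, 43, 51, 59, 63, 77, 85, 106, 111, 115, 127, 134, 140, 143, 156, 162, 170, 199, 204, 219, 225]

Fragments:
  [0,7): 7 bp
  [7,21): 14 bp
  [21,25): 4 bp
  [25,39): 14 bp
  [39,43): 4 bp
  [43,51): 8 bp
  [51,59): 8 bp
  [59,63): 4 bp
  [63,77): 14 bp
  [77,85): 8 bp
  [85,106): 21 bp
  [106,111): 5 bp
  [111,115): 4 bp
  [115,127): 12 bp
  [127,134): 7 bp
  [134,140): 6 bp
  [140,143): 3 bp
  [143,156): 13 bp
  [156,162): 6 bp
  [162,170): 8 bp
  [170,199): 29 bp
  [199,204): 5 bp
  [204,219): 15 bp
  [219,225): 6 bp
  [225,228): 3 bp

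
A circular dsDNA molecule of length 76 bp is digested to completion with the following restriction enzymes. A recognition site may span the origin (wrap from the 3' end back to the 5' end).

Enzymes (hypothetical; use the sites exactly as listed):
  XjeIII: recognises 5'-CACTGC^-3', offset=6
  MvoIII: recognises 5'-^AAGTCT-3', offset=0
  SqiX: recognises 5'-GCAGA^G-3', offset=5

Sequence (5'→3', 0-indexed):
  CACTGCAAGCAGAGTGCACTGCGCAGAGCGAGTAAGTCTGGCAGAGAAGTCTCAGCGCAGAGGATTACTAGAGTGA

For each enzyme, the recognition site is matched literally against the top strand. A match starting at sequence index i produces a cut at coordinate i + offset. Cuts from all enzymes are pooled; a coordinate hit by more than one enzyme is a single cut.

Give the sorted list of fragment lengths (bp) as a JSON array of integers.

[1,5,6,7,9,12,15,21]

Per-enzyme occurrences:
  XjeIII (CACTGC, off=6): starts [0, 16] → cuts [6, 22]
  MvoIII (AAGTCT, off=0): starts [33, 46] → cuts [33, 46]
  SqiX (GCAGAG, off=5): starts [8, 22, 40, 56] → cuts [13, 27, 45, 61]

All cut coordinates (distinct, sorted): [6, 13, 22, 27, 33, 45, 46, 61]

Fragments:
  6→13: 7 bp
  13→22: 9 bp
  22→27: 5 bp
  27→33: 6 bp
  33→45: 12 bp
  45→46: 1 bp
  46→61: 15 bp
  61→6 (wrap): 76-61+6 = 21 bp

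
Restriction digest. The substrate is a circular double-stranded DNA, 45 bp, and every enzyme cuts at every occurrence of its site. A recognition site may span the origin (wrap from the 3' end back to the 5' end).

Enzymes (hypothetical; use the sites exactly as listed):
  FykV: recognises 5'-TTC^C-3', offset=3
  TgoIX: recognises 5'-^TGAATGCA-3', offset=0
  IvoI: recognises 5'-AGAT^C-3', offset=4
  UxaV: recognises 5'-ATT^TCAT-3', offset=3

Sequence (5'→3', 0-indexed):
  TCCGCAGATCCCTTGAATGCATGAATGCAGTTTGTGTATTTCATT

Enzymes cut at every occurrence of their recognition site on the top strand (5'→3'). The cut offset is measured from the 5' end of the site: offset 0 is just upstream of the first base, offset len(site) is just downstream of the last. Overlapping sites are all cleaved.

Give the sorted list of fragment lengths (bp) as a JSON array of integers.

Site scan:
  FykV TTCC/3: at [44] ⇒ [2]
  TgoIX TGAATGCA/0: at [13, 21] ⇒ [13, 21]
  IvoI AGATC/4: at [5] ⇒ [9]
  UxaV ATTTCAT/3: at [37] ⇒ [40]

Pooled cuts: [2, 9, 13, 21, 40]

Fragment lengths:
  2→9: 7 bp
  9→13: 4 bp
  13→21: 8 bp
  21→40: 19 bp
  40→2 (wrap): 45-40+2 = 7 bp

[4,7,7,8,19]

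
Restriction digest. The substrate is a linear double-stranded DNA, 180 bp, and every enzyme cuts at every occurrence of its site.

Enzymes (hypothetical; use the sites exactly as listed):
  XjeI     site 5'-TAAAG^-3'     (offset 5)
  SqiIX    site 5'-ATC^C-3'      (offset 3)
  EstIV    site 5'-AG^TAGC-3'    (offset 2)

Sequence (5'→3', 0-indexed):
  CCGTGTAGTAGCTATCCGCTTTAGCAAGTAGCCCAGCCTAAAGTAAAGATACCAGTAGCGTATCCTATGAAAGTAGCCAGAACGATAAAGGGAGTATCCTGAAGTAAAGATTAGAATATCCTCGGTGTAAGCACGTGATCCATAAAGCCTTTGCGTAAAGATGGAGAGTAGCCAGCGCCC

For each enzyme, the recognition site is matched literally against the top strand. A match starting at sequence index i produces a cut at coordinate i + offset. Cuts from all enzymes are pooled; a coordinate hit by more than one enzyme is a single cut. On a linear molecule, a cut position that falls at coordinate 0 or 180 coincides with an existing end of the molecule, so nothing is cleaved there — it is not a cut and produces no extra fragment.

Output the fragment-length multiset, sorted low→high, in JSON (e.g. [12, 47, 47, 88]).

[5,7,7,8,8,8,8,9,9,11,11,12,12,13,15,17,20]

Per-enzyme occurrences:
  XjeI TAAAG/5: at [38, 43, 85, 104, 142, 155] ⇒ [43, 48, 90, 109, 147, 160]
  SqiIX ATCC/3: at [13, 61, 95, 117, 137] ⇒ [16, 64, 98, 120, 140]
  EstIV AGTAGC/2: at [6, 26, 53, 71, 166] ⇒ [8, 28, 55, 73, 168]

Pooled cuts: [8, 16, 28, 43, 48, 55, 64, 73, 90, 98, 109, 120, 140, 147, 160, 168]

Fragment lengths:
  [0,8): 8 bp
  [8,16): 8 bp
  [16,28): 12 bp
  [28,43): 15 bp
  [43,48): 5 bp
  [48,55): 7 bp
  [55,64): 9 bp
  [64,73): 9 bp
  [73,90): 17 bp
  [90,98): 8 bp
  [98,109): 11 bp
  [109,120): 11 bp
  [120,140): 20 bp
  [140,147): 7 bp
  [147,160): 13 bp
  [160,168): 8 bp
  [168,180): 12 bp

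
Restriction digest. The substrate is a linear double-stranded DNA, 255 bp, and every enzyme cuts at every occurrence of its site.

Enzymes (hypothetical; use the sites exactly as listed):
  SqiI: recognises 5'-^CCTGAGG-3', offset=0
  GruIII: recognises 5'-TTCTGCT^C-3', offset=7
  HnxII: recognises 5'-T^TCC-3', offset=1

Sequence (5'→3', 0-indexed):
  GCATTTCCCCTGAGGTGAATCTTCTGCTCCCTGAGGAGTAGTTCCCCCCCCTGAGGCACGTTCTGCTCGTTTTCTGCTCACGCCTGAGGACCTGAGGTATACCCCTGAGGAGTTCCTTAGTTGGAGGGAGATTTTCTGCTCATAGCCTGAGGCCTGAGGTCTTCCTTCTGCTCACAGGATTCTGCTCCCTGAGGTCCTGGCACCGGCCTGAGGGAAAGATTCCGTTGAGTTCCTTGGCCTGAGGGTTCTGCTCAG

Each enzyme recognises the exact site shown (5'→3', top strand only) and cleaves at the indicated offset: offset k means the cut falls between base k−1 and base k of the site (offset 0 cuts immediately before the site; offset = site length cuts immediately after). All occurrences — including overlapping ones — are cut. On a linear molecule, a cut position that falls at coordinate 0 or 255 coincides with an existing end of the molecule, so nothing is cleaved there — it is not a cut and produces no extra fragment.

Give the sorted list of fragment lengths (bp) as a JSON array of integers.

Per-enzyme occurrences:
  SqiI CCTGAGG/0: at [8, 29, 49, 82, 90, 103, 145, 152, 187, 206, 237] ⇒ [8, 29, 49, 82, 90, 103, 145, 152, 187, 206, 237]
  GruIII TTCTGCTC/7: at [21, 60, 71, 133, 165, 179, 245] ⇒ [28, 67, 78, 140, 172, 186, 252]
  HnxII TTCC/1: at [4, 41, 112, 161, 219, 229] ⇒ [5, 42, 113, 162, 220, 230]

Pooled cuts: [5, 8, 28, 29, 42, 49, 67, 78, 82, 90, 103, 113, 140, 145, 152, 162, 172, 186, 187, 206, 220, 230, 237, 252]

Fragment lengths:
  [0,5): 5 bp
  [5,8): 3 bp
  [8,28): 20 bp
  [28,29): 1 bp
  [29,42): 13 bp
  [42,49): 7 bp
  [49,67): 18 bp
  [67,78): 11 bp
  [78,82): 4 bp
  [82,90): 8 bp
  [90,103): 13 bp
  [103,113): 10 bp
  [113,140): 27 bp
  [140,145): 5 bp
  [145,152): 7 bp
  [152,162): 10 bp
  [162,172): 10 bp
  [172,186): 14 bp
  [186,187): 1 bp
  [187,206): 19 bp
  [206,220): 14 bp
  [220,230): 10 bp
  [230,237): 7 bp
  [237,252): 15 bp
  [252,255): 3 bp

[1,1,3,3,4,5,5,7,7,7,8,10,10,10,10,11,13,13,14,14,15,18,19,20,27]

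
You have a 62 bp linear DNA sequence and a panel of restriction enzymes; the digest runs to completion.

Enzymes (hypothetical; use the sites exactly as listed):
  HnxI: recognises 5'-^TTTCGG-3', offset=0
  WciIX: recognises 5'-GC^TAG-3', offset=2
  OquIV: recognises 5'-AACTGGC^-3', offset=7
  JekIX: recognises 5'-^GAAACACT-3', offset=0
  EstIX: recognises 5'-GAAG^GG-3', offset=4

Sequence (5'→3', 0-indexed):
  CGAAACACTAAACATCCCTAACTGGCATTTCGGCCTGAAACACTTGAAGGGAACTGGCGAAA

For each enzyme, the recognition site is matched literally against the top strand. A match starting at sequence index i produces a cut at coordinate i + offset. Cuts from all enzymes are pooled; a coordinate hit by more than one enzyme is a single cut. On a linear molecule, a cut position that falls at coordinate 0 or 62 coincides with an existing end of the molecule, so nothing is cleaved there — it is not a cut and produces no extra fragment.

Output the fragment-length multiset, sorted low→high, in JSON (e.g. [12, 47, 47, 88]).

[1,1,4,9,9,13,25]

Site scan:
  HnxI (TTTCGG, off=0): starts [27] → cuts [27]
  WciIX (GCTAG, off=2): no sites
  OquIV (AACTGGC, off=7): starts [19, 51] → cuts [26, 58]
  JekIX (GAAACACT, off=0): starts [1, 36] → cuts [1, 36]
  EstIX (GAAGGG, off=4): starts [45] → cuts [49]

All cut coordinates (distinct, sorted): [1, 26, 27, 36, 49, 58]

Fragments:
  [0,1): 1 bp
  [1,26): 25 bp
  [26,27): 1 bp
  [27,36): 9 bp
  [36,49): 13 bp
  [49,58): 9 bp
  [58,62): 4 bp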